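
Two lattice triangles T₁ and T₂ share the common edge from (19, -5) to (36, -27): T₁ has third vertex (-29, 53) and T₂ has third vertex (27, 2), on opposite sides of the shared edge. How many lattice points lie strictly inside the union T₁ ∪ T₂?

The union is the simple quadrilateral with vertices (19, -5), (-29, 53), (36, -27), (27, 2) in order.
By the shoelace formula, twice the signed area is |(19·53 − (-29)·(-5)) + ((-29)·(-27) − 36·53) + (36·2 − 27·(-27)) + (27·(-5) − 19·2)| = 365, so the area is 182.5.
Along each edge there are gcd(|Δx|,|Δy|)+1 lattice points, so counting each shared vertex once the boundary has gcd(48,58) + gcd(65,80) + gcd(9,29) + gcd(8,7) = 2+5+1+1 = 9.
By Pick's theorem I = A − B/2 + 1 = 182.5 − 9/2 + 1 = 179.

179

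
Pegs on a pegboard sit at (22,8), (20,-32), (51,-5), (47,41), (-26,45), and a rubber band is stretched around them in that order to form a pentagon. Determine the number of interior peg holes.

2486

By the shoelace formula, twice the signed area is |(22·(-32) − 20·8) + (20·(-5) − 51·(-32)) + (51·41 − 47·(-5)) + (47·45 − (-26)·41) + ((-26)·8 − 22·45)| = 4977, so the area is 4977/2.
The number of boundary lattice points is Σ gcd(|Δx|,|Δy|) = gcd(2,40) + gcd(31,27) + gcd(4,46) + gcd(73,4) + gcd(48,37) = 2+1+2+1+1 = 7.
Pick's theorem gives I = A − B/2 + 1 = 4977/2 − 7/2 + 1 = 2486.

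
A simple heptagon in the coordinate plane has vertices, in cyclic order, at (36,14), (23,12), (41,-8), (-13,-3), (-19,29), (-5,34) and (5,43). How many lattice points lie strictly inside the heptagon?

Using the shoelace formula, 2A = |[36·12 − 23·14] + [23·(-8) − 41·12] + [41·(-3) − (-13)·(-8)] + [(-13)·29 − (-19)·(-3)] + [(-19)·34 − (-5)·29] + [(-5)·43 − 5·34] + [5·14 − 36·43]| = 3591, so the area is 3591/2.
Summing gcd(|Δx|,|Δy|) over the edges gives the boundary count: gcd(13,2) + gcd(18,20) + gcd(54,5) + gcd(6,32) + gcd(14,5) + gcd(10,9) + gcd(31,29) = 1+2+1+2+1+1+1 = 9.
Pick's theorem gives I = A − B/2 + 1 = 3591/2 − 9/2 + 1 = 1792.

1792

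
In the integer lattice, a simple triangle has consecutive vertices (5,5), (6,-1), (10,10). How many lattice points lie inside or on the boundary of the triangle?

By the shoelace formula, twice the signed area is |(5·(-1) − 6·5) + (6·10 − 10·(-1)) + (10·5 − 5·10)| = 35, so the area is 17.5.
The number of boundary lattice points is Σ gcd(|Δx|,|Δy|) = gcd(1,6) + gcd(4,11) + gcd(5,5) = 1+1+5 = 7.
Pick's theorem gives I = A − B/2 + 1 = 17.5 − 7/2 + 1 = 15, so the closed region contains I + B = 15 + 7 = 22 lattice points.

22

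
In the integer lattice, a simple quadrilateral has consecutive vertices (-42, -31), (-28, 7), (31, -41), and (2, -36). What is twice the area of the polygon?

The shoelace formula gives twice the area as |((-42)·7 − (-28)·(-31)) + ((-28)·(-41) − 31·7) + (31·(-36) − 2·(-41)) + (2·(-31) − (-42)·(-36))| = 2839, so the area is 2839/2.

2839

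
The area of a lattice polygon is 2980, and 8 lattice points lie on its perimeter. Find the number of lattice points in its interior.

2977

From Pick's theorem, I = A − B/2 + 1 = 2980 − 8/2 + 1 = 2977.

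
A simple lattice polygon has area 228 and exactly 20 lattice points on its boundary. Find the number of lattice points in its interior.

Pick's theorem A = I + B/2 − 1 rearranges to I = A − B/2 + 1 = 228 − 20/2 + 1 = 219.

219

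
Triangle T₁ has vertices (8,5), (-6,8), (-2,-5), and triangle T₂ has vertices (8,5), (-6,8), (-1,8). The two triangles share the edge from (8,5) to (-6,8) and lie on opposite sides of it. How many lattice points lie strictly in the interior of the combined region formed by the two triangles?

The union is the simple quadrilateral with vertices (8,5), (-2,-5), (-6,8), (-1,8) in order.
Using the shoelace formula, 2A = |(8·(-5) − (-2)·5) + ((-2)·8 − (-6)·(-5)) + ((-6)·8 − (-1)·8) + ((-1)·5 − 8·8)| = 185, so the area is 92.5.
Along each edge there are gcd(|Δx|,|Δy|)+1 lattice points, so counting each shared vertex once the boundary has gcd(10,10) + gcd(4,13) + gcd(5,0) + gcd(9,3) = 10+1+5+3 = 19.
By Pick's theorem I = A − B/2 + 1 = 92.5 − 19/2 + 1 = 84.

84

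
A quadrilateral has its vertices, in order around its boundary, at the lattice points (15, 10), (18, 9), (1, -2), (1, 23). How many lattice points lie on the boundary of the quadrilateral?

Summing gcd(|Δx|,|Δy|) over the edges gives the boundary count: gcd(3,1) + gcd(17,11) + gcd(0,25) + gcd(14,13) = 1+1+25+1 = 28.

28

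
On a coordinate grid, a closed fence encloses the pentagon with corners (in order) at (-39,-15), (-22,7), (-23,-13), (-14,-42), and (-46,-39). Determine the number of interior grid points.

793

The shoelace formula gives twice the area as |[(-39)·7 − (-22)·(-15)] + [(-22)·(-13) − (-23)·7] + [(-23)·(-42) − (-14)·(-13)] + [(-14)·(-39) − (-46)·(-42)] + [(-46)·(-15) − (-39)·(-39)]| = 1589, so the area is 794.5.
The number of boundary lattice points is Σ gcd(|Δx|,|Δy|) = gcd(17,22) + gcd(1,20) + gcd(9,29) + gcd(32,3) + gcd(7,24) = 1+1+1+1+1 = 5.
Pick's theorem gives I = A − B/2 + 1 = 794.5 − 5/2 + 1 = 793.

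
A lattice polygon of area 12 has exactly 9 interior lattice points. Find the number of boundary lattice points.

8

Pick's theorem gives A = I + B/2 − 1, so B = 2(A − I + 1) = 2(12 − 9 + 1) = 8.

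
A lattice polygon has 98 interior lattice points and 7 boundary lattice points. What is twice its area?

Pick's theorem states A = I + B/2 − 1, so A = 98 + 7/2 − 1 = 201/2.
Hence 2A = 201.

201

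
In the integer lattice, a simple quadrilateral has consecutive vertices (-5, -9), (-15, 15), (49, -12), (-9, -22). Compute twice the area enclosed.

1980

Using the shoelace formula, 2A = |((-5)·15 − (-15)·(-9)) + ((-15)·(-12) − 49·15) + (49·(-22) − (-9)·(-12)) + ((-9)·(-9) − (-5)·(-22))| = 1980, so the area is 990.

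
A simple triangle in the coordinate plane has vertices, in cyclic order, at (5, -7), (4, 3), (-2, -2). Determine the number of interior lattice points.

Using the shoelace formula, 2A = |(5·3 − 4·(-7)) + (4·(-2) − (-2)·3) + ((-2)·(-7) − 5·(-2))| = 65, so the area is 65/2.
Along each edge there are gcd(|Δx|,|Δy|)+1 lattice points, so counting each shared vertex once the boundary has gcd(1,10) + gcd(6,5) + gcd(7,5) = 1+1+1 = 3.
Pick's theorem gives I = A − B/2 + 1 = 65/2 − 3/2 + 1 = 32.

32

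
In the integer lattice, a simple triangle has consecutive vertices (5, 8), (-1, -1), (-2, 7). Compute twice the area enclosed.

By the shoelace formula, twice the signed area is |[5·(-1) − (-1)·8] + [(-1)·7 − (-2)·(-1)] + [(-2)·8 − 5·7]| = 57, so the area is 57/2.

57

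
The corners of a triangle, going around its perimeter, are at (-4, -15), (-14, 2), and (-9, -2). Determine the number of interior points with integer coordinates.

22

By the shoelace formula, twice the signed area is |((-4)·2 − (-14)·(-15)) + ((-14)·(-2) − (-9)·2) + ((-9)·(-15) − (-4)·(-2))| = 45, so the area is 45/2.
Along each edge there are gcd(|Δx|,|Δy|)+1 lattice points, so counting each shared vertex once the boundary has gcd(10,17) + gcd(5,4) + gcd(5,13) = 1+1+1 = 3.
Pick's theorem gives I = A − B/2 + 1 = 45/2 − 3/2 + 1 = 22.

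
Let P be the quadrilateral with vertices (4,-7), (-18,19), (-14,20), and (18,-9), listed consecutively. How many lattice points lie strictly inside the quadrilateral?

232

By the shoelace formula, twice the signed area is |[4·19 − (-18)·(-7)] + [(-18)·20 − (-14)·19] + [(-14)·(-9) − 18·20] + [18·(-7) − 4·(-9)]| = 468, so the area is 234.
The number of boundary lattice points is Σ gcd(|Δx|,|Δy|) = gcd(22,26) + gcd(4,1) + gcd(32,29) + gcd(14,2) = 2+1+1+2 = 6.
By Pick's theorem A = I + B/2 − 1, so I = 234 − 6/2 + 1 = 232.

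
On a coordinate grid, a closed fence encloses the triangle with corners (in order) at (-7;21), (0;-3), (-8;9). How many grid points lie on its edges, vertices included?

6

Along each edge there are gcd(|Δx|,|Δy|)+1 lattice points, so counting each shared vertex once the boundary has gcd(7,24) + gcd(8,12) + gcd(1,12) = 1+4+1 = 6.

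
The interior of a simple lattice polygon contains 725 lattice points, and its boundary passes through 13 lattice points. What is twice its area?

1461

By Pick's theorem, A = I + B/2 − 1 = 725 + 13/2 − 1 = 1461/2.
Hence 2A = 1461.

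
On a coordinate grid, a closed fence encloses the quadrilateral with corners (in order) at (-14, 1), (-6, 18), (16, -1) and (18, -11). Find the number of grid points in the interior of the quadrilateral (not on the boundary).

408

The shoelace formula gives twice the area as |[(-14)·18 − (-6)·1] + [(-6)·(-1) − 16·18] + [16·(-11) − 18·(-1)] + [18·1 − (-14)·(-11)]| = 822, so the area is 411.
The number of boundary lattice points is Σ gcd(|Δx|,|Δy|) = gcd(8,17) + gcd(22,19) + gcd(2,10) + gcd(32,12) = 1+1+2+4 = 8.
By Pick's theorem A = I + B/2 − 1, so I = 411 − 8/2 + 1 = 408.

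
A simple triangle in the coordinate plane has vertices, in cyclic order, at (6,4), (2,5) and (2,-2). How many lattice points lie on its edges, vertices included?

10

Summing gcd(|Δx|,|Δy|) over the edges gives the boundary count: gcd(4,1) + gcd(0,7) + gcd(4,6) = 1+7+2 = 10.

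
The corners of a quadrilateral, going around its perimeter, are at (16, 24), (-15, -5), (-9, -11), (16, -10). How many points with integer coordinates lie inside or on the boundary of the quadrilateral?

627

Using the shoelace formula, 2A = |[16·(-5) − (-15)·24] + [(-15)·(-11) − (-9)·(-5)] + [(-9)·(-10) − 16·(-11)] + [16·24 − 16·(-10)]| = 1210, so the area is 605.
The number of boundary lattice points is Σ gcd(|Δx|,|Δy|) = gcd(31,29) + gcd(6,6) + gcd(25,1) + gcd(0,34) = 1+6+1+34 = 42.
Pick's theorem gives I = A − B/2 + 1 = 605 − 42/2 + 1 = 585, so the closed region contains I + B = 585 + 42 = 627 lattice points.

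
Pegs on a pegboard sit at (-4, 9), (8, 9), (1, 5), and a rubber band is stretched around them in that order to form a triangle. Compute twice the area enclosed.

48

Using the shoelace formula, 2A = |((-4)·9 − 8·9) + (8·5 − 1·9) + (1·9 − (-4)·5)| = 48, so the area is 24.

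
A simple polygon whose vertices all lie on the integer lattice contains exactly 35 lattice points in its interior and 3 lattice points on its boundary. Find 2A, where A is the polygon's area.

71

By Pick's theorem, A = I + B/2 − 1 = 35 + 3/2 − 1 = 71/2.
Hence 2A = 71.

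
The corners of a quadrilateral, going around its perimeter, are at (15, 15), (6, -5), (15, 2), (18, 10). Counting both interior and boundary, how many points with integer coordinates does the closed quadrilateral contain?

81

Using the shoelace formula, 2A = |[15·(-5) − 6·15] + [6·2 − 15·(-5)] + [15·10 − 18·2] + [18·15 − 15·10]| = 156, so the area is 78.
Along each edge there are gcd(|Δx|,|Δy|)+1 lattice points, so counting each shared vertex once the boundary has gcd(9,20) + gcd(9,7) + gcd(3,8) + gcd(3,5) = 1+1+1+1 = 4.
Pick's theorem gives I = A − B/2 + 1 = 78 − 4/2 + 1 = 77, so the closed region contains I + B = 77 + 4 = 81 lattice points.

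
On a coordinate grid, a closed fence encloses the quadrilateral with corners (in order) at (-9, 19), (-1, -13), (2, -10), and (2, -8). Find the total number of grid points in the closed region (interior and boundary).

By the shoelace formula, twice the signed area is |((-9)·(-13) − (-1)·19) + ((-1)·(-10) − 2·(-13)) + (2·(-8) − 2·(-10)) + (2·19 − (-9)·(-8))| = 142, so the area is 71.
Summing gcd(|Δx|,|Δy|) over the edges gives the boundary count: gcd(8,32) + gcd(3,3) + gcd(0,2) + gcd(11,27) = 8+3+2+1 = 14.
Pick's theorem gives I = A − B/2 + 1 = 71 − 14/2 + 1 = 65, so the closed region contains I + B = 65 + 14 = 79 lattice points.

79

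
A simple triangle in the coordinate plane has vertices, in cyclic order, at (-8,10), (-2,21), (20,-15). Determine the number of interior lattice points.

By the shoelace formula, twice the signed area is |((-8)·21 − (-2)·10) + ((-2)·(-15) − 20·21) + (20·10 − (-8)·(-15))| = 458, so the area is 229.
The number of boundary lattice points is Σ gcd(|Δx|,|Δy|) = gcd(6,11) + gcd(22,36) + gcd(28,25) = 1+2+1 = 4.
By Pick's theorem A = I + B/2 − 1, so I = 229 − 4/2 + 1 = 228.

228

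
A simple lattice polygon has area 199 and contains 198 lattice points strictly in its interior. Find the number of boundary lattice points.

4

Pick's theorem gives A = I + B/2 − 1, so B = 2(A − I + 1) = 2(199 − 198 + 1) = 4.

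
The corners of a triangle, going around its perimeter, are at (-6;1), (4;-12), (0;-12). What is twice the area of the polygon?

52

By the shoelace formula, twice the signed area is |[(-6)·(-12) − 4·1] + [4·(-12) − 0·(-12)] + [0·1 − (-6)·(-12)]| = 52, so the area is 26.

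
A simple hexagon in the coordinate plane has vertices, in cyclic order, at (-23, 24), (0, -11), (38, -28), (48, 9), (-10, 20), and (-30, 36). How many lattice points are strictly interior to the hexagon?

Using the shoelace formula, 2A = |[(-23)·(-11) − 0·24] + [0·(-28) − 38·(-11)] + [38·9 − 48·(-28)] + [48·20 − (-10)·9] + [(-10)·36 − (-30)·20] + [(-30)·24 − (-23)·36]| = 3755, so the area is 1877.5.
Summing gcd(|Δx|,|Δy|) over the edges gives the boundary count: gcd(23,35) + gcd(38,17) + gcd(10,37) + gcd(58,11) + gcd(20,16) + gcd(7,12) = 1+1+1+1+4+1 = 9.
Pick's theorem gives I = A − B/2 + 1 = 1877.5 − 9/2 + 1 = 1874.

1874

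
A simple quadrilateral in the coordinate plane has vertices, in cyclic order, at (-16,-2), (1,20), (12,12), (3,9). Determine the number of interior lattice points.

Using the shoelace formula, 2A = |((-16)·20 − 1·(-2)) + (1·12 − 12·20) + (12·9 − 3·12) + (3·(-2) − (-16)·9)| = 336, so the area is 168.
The number of boundary lattice points is Σ gcd(|Δx|,|Δy|) = gcd(17,22) + gcd(11,8) + gcd(9,3) + gcd(19,11) = 1+1+3+1 = 6.
By Pick's theorem A = I + B/2 − 1, so I = 168 − 6/2 + 1 = 166.

166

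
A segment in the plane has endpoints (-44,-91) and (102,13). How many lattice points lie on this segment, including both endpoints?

The number of lattice points on a segment between lattice points is gcd(|Δx|,|Δy|) + 1 = gcd(146,104) + 1 = 2 + 1 = 3.

3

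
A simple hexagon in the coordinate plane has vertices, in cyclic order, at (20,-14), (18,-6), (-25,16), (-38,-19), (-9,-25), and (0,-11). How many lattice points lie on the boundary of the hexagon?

7

The number of boundary lattice points is Σ gcd(|Δx|,|Δy|) = gcd(2,8) + gcd(43,22) + gcd(13,35) + gcd(29,6) + gcd(9,14) + gcd(20,3) = 2+1+1+1+1+1 = 7.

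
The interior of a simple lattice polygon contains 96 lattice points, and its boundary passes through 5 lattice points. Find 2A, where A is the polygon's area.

By Pick's theorem, A = I + B/2 − 1 = 96 + 5/2 − 1 = 195/2.
Hence 2A = 195.

195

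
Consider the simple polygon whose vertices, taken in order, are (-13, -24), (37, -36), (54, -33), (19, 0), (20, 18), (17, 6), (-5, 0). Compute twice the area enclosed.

Using the shoelace formula, 2A = |((-13)·(-36) − 37·(-24)) + (37·(-33) − 54·(-36)) + (54·0 − 19·(-33)) + (19·18 − 20·0) + (20·6 − 17·18) + (17·0 − (-5)·6) + ((-5)·(-24) − (-13)·0)| = 3012, so the area is 1506.

3012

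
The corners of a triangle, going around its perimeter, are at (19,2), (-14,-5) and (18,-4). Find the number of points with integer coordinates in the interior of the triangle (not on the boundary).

By the shoelace formula, twice the signed area is |[19·(-5) − (-14)·2] + [(-14)·(-4) − 18·(-5)] + [18·2 − 19·(-4)]| = 191, so the area is 95.5.
Along each edge there are gcd(|Δx|,|Δy|)+1 lattice points, so counting each shared vertex once the boundary has gcd(33,7) + gcd(32,1) + gcd(1,6) = 1+1+1 = 3.
By Pick's theorem A = I + B/2 − 1, so I = 95.5 − 3/2 + 1 = 95.

95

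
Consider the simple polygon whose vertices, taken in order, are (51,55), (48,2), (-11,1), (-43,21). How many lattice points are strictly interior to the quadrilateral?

The shoelace formula gives twice the area as |[51·2 − 48·55] + [48·1 − (-11)·2] + [(-11)·21 − (-43)·1] + [(-43)·55 − 51·21]| = 6092, so the area is 3046.
Along each edge there are gcd(|Δx|,|Δy|)+1 lattice points, so counting each shared vertex once the boundary has gcd(3,53) + gcd(59,1) + gcd(32,20) + gcd(94,34) = 1+1+4+2 = 8.
By Pick's theorem A = I + B/2 − 1, so I = 3046 − 8/2 + 1 = 3043.

3043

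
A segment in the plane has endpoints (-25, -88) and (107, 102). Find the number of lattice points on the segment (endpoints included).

The number of lattice points on a segment between lattice points is gcd(|Δx|,|Δy|) + 1 = gcd(132,190) + 1 = 2 + 1 = 3.

3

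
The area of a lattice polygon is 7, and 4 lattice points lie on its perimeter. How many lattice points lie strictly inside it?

6

Pick's theorem A = I + B/2 − 1 rearranges to I = A − B/2 + 1 = 7 − 4/2 + 1 = 6.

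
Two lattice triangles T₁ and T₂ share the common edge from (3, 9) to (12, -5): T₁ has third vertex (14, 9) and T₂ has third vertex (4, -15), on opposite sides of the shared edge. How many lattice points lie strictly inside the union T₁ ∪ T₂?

171

The union is the simple quadrilateral with vertices (3, 9), (14, 9), (12, -5), (4, -15) in order.
The shoelace formula gives twice the area as |(3·9 − 14·9) + (14·(-5) − 12·9) + (12·(-15) − 4·(-5)) + (4·9 − 3·(-15))| = 356, so the area is 178.
Along each edge there are gcd(|Δx|,|Δy|)+1 lattice points, so counting each shared vertex once the boundary has gcd(11,0) + gcd(2,14) + gcd(8,10) + gcd(1,24) = 11+2+2+1 = 16.
By Pick's theorem I = A − B/2 + 1 = 178 − 16/2 + 1 = 171.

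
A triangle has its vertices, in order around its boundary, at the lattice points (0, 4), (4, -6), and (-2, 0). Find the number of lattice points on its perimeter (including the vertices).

The number of boundary lattice points is Σ gcd(|Δx|,|Δy|) = gcd(4,10) + gcd(6,6) + gcd(2,4) = 2+6+2 = 10.

10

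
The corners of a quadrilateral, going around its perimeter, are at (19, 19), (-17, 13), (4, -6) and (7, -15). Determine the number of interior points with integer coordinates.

By the shoelace formula, twice the signed area is |(19·13 − (-17)·19) + ((-17)·(-6) − 4·13) + (4·(-15) − 7·(-6)) + (7·19 − 19·(-15))| = 1020, so the area is 510.
Summing gcd(|Δx|,|Δy|) over the edges gives the boundary count: gcd(36,6) + gcd(21,19) + gcd(3,9) + gcd(12,34) = 6+1+3+2 = 12.
Pick's theorem gives I = A − B/2 + 1 = 510 − 12/2 + 1 = 505.

505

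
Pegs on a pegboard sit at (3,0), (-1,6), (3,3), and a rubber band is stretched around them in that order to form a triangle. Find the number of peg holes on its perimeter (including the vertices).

Summing gcd(|Δx|,|Δy|) over the edges gives the boundary count: gcd(4,6) + gcd(4,3) + gcd(0,3) = 2+1+3 = 6.

6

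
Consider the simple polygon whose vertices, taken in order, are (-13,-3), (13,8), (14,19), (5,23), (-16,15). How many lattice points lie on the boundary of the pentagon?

7

The number of boundary lattice points is Σ gcd(|Δx|,|Δy|) = gcd(26,11) + gcd(1,11) + gcd(9,4) + gcd(21,8) + gcd(3,18) = 1+1+1+1+3 = 7.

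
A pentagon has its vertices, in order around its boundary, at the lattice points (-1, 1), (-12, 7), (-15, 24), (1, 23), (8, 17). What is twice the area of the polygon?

By the shoelace formula, twice the signed area is |[(-1)·7 − (-12)·1] + [(-12)·24 − (-15)·7] + [(-15)·23 − 1·24] + [1·17 − 8·23] + [8·1 − (-1)·17]| = 689, so the area is 689/2.

689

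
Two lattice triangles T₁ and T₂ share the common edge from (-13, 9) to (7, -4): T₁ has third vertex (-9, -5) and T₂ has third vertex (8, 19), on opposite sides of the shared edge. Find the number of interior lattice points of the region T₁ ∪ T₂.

The union is the simple quadrilateral with vertices (-13, 9), (-9, -5), (7, -4), (8, 19) in order.
The shoelace formula gives twice the area as |((-13)·(-5) − (-9)·9) + ((-9)·(-4) − 7·(-5)) + (7·19 − 8·(-4)) + (8·9 − (-13)·19)| = 701, so the area is 350.5.
Along each edge there are gcd(|Δx|,|Δy|)+1 lattice points, so counting each shared vertex once the boundary has gcd(4,14) + gcd(16,1) + gcd(1,23) + gcd(21,10) = 2+1+1+1 = 5.
By Pick's theorem I = A − B/2 + 1 = 350.5 − 5/2 + 1 = 349.

349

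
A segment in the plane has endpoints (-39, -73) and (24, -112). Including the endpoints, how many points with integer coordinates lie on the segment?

4

The number of lattice points on a segment between lattice points is gcd(|Δx|,|Δy|) + 1 = gcd(63,39) + 1 = 3 + 1 = 4.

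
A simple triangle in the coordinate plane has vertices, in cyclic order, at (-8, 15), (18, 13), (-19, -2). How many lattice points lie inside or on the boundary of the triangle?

By the shoelace formula, twice the signed area is |((-8)·13 − 18·15) + (18·(-2) − (-19)·13) + ((-19)·15 − (-8)·(-2))| = 464, so the area is 232.
Summing gcd(|Δx|,|Δy|) over the edges gives the boundary count: gcd(26,2) + gcd(37,15) + gcd(11,17) = 2+1+1 = 4.
Pick's theorem gives I = A − B/2 + 1 = 232 − 4/2 + 1 = 231, so the closed region contains I + B = 231 + 4 = 235 lattice points.

235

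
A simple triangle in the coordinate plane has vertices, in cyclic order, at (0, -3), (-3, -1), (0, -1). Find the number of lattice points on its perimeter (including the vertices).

6

Summing gcd(|Δx|,|Δy|) over the edges gives the boundary count: gcd(3,2) + gcd(3,0) + gcd(0,2) = 1+3+2 = 6.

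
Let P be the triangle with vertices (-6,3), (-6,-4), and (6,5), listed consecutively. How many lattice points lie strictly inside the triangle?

The shoelace formula gives twice the area as |((-6)·(-4) − (-6)·3) + ((-6)·5 − 6·(-4)) + (6·3 − (-6)·5)| = 84, so the area is 42.
Along each edge there are gcd(|Δx|,|Δy|)+1 lattice points, so counting each shared vertex once the boundary has gcd(0,7) + gcd(12,9) + gcd(12,2) = 7+3+2 = 12.
By Pick's theorem A = I + B/2 − 1, so I = 42 − 12/2 + 1 = 37.

37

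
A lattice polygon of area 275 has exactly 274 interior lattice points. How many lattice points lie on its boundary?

4

Pick's theorem gives A = I + B/2 − 1, so B = 2(A − I + 1) = 2(275 − 274 + 1) = 4.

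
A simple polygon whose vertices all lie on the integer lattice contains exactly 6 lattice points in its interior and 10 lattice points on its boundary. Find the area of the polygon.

10

By Pick's theorem, A = I + B/2 − 1 = 6 + 10/2 − 1 = 10.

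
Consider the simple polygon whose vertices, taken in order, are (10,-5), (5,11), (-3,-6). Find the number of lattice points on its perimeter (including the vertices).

Summing gcd(|Δx|,|Δy|) over the edges gives the boundary count: gcd(5,16) + gcd(8,17) + gcd(13,1) = 1+1+1 = 3.

3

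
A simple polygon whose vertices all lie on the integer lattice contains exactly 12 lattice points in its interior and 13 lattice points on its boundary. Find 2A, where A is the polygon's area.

Pick's theorem states A = I + B/2 − 1, so A = 12 + 13/2 − 1 = 35/2.
Hence 2A = 35.

35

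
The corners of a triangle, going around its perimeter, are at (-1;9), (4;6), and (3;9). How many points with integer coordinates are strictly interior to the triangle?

By the shoelace formula, twice the signed area is |((-1)·6 − 4·9) + (4·9 − 3·6) + (3·9 − (-1)·9)| = 12, so the area is 6.
Along each edge there are gcd(|Δx|,|Δy|)+1 lattice points, so counting each shared vertex once the boundary has gcd(5,3) + gcd(1,3) + gcd(4,0) = 1+1+4 = 6.
By Pick's theorem A = I + B/2 − 1, so I = 6 − 6/2 + 1 = 4.

4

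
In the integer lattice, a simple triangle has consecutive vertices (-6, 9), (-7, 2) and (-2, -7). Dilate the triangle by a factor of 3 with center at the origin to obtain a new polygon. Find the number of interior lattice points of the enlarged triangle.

190

By the shoelace formula, twice the signed area is |[(-6)·2 − (-7)·9] + [(-7)·(-7) − (-2)·2] + [(-2)·9 − (-6)·(-7)]| = 44, so the area is 22.
The number of boundary lattice points is Σ gcd(|Δx|,|Δy|) = gcd(1,7) + gcd(5,9) + gcd(4,16) = 1+1+4 = 6.
Scaling by 3 multiplies the area by 3² = 9 (so the new area is 198) and multiplies the boundary lattice-point count by 3, giving 18.
By Pick's theorem, the interior count of the dilated polygon is 198 − 18/2 + 1 = 190.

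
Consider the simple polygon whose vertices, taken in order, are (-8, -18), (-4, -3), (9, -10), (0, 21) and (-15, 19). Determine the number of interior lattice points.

471

The shoelace formula gives twice the area as |[(-8)·(-3) − (-4)·(-18)] + [(-4)·(-10) − 9·(-3)] + [9·21 − 0·(-10)] + [0·19 − (-15)·21] + [(-15)·(-18) − (-8)·19]| = 945, so the area is 472.5.
The number of boundary lattice points is Σ gcd(|Δx|,|Δy|) = gcd(4,15) + gcd(13,7) + gcd(9,31) + gcd(15,2) + gcd(7,37) = 1+1+1+1+1 = 5.
By Pick's theorem A = I + B/2 − 1, so I = 472.5 − 5/2 + 1 = 471.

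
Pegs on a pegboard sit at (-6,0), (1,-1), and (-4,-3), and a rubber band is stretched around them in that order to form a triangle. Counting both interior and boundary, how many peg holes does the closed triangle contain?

12

The shoelace formula gives twice the area as |((-6)·(-1) − 1·0) + (1·(-3) − (-4)·(-1)) + ((-4)·0 − (-6)·(-3))| = 19, so the area is 19/2.
Summing gcd(|Δx|,|Δy|) over the edges gives the boundary count: gcd(7,1) + gcd(5,2) + gcd(2,3) = 1+1+1 = 3.
Pick's theorem gives I = A − B/2 + 1 = 19/2 − 3/2 + 1 = 9, so the closed region contains I + B = 9 + 3 = 12 lattice points.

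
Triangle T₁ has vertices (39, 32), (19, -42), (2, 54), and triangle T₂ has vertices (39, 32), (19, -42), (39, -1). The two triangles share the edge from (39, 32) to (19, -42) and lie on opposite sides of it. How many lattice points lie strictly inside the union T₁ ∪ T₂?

The union is the simple quadrilateral with vertices (39, 32), (2, 54), (19, -42), (39, -1) in order.
By the shoelace formula, twice the signed area is |[39·54 − 2·32] + [2·(-42) − 19·54] + [19·(-1) − 39·(-42)] + [39·32 − 39·(-1)]| = 3838, so the area is 1919.
Along each edge there are gcd(|Δx|,|Δy|)+1 lattice points, so counting each shared vertex once the boundary has gcd(37,22) + gcd(17,96) + gcd(20,41) + gcd(0,33) = 1+1+1+33 = 36.
By Pick's theorem I = A − B/2 + 1 = 1919 − 36/2 + 1 = 1902.

1902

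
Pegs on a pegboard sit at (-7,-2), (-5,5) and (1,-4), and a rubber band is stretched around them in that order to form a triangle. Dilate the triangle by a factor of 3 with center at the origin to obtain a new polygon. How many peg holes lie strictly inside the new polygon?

262

By the shoelace formula, twice the signed area is |((-7)·5 − (-5)·(-2)) + ((-5)·(-4) − 1·5) + (1·(-2) − (-7)·(-4))| = 60, so the area is 30.
The number of boundary lattice points is Σ gcd(|Δx|,|Δy|) = gcd(2,7) + gcd(6,9) + gcd(8,2) = 1+3+2 = 6.
Scaling by 3 multiplies the area by 3² = 9 (so the new area is 270) and multiplies the boundary lattice-point count by 3, giving 18.
By Pick's theorem, the interior count of the dilated polygon is 270 − 18/2 + 1 = 262.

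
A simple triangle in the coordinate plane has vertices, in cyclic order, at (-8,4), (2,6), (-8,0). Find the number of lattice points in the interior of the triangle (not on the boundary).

17

The shoelace formula gives twice the area as |[(-8)·6 − 2·4] + [2·0 − (-8)·6] + [(-8)·4 − (-8)·0]| = 40, so the area is 20.
The number of boundary lattice points is Σ gcd(|Δx|,|Δy|) = gcd(10,2) + gcd(10,6) + gcd(0,4) = 2+2+4 = 8.
Pick's theorem gives I = A − B/2 + 1 = 20 − 8/2 + 1 = 17.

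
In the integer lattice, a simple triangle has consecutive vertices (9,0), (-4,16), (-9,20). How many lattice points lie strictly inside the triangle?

By the shoelace formula, twice the signed area is |[9·16 − (-4)·0] + [(-4)·20 − (-9)·16] + [(-9)·0 − 9·20]| = 28, so the area is 14.
Along each edge there are gcd(|Δx|,|Δy|)+1 lattice points, so counting each shared vertex once the boundary has gcd(13,16) + gcd(5,4) + gcd(18,20) = 1+1+2 = 4.
By Pick's theorem A = I + B/2 − 1, so I = 14 − 4/2 + 1 = 13.

13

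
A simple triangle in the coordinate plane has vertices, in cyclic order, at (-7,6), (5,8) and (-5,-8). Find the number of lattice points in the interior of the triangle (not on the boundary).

84

By the shoelace formula, twice the signed area is |((-7)·8 − 5·6) + (5·(-8) − (-5)·8) + ((-5)·6 − (-7)·(-8))| = 172, so the area is 86.
Along each edge there are gcd(|Δx|,|Δy|)+1 lattice points, so counting each shared vertex once the boundary has gcd(12,2) + gcd(10,16) + gcd(2,14) = 2+2+2 = 6.
Pick's theorem gives I = A − B/2 + 1 = 86 − 6/2 + 1 = 84.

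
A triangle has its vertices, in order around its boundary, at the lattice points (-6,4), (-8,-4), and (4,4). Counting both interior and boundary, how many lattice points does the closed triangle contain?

The shoelace formula gives twice the area as |((-6)·(-4) − (-8)·4) + ((-8)·4 − 4·(-4)) + (4·4 − (-6)·4)| = 80, so the area is 40.
Summing gcd(|Δx|,|Δy|) over the edges gives the boundary count: gcd(2,8) + gcd(12,8) + gcd(10,0) = 2+4+10 = 16.
Pick's theorem gives I = A − B/2 + 1 = 40 − 16/2 + 1 = 33, so the closed region contains I + B = 33 + 16 = 49 lattice points.

49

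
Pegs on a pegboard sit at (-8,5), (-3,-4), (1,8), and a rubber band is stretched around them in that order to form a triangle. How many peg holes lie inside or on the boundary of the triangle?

53

By the shoelace formula, twice the signed area is |((-8)·(-4) − (-3)·5) + ((-3)·8 − 1·(-4)) + (1·5 − (-8)·8)| = 96, so the area is 48.
The number of boundary lattice points is Σ gcd(|Δx|,|Δy|) = gcd(5,9) + gcd(4,12) + gcd(9,3) = 1+4+3 = 8.
Pick's theorem gives I = A − B/2 + 1 = 48 − 8/2 + 1 = 45, so the closed region contains I + B = 45 + 8 = 53 lattice points.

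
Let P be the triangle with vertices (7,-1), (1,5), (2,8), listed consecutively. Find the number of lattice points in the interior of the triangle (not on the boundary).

The shoelace formula gives twice the area as |[7·5 − 1·(-1)] + [1·8 − 2·5] + [2·(-1) − 7·8]| = 24, so the area is 12.
The number of boundary lattice points is Σ gcd(|Δx|,|Δy|) = gcd(6,6) + gcd(1,3) + gcd(5,9) = 6+1+1 = 8.
By Pick's theorem A = I + B/2 − 1, so I = 12 − 8/2 + 1 = 9.

9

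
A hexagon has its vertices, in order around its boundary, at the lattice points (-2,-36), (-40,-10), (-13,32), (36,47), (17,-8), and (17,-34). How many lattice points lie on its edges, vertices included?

The number of boundary lattice points is Σ gcd(|Δx|,|Δy|) = gcd(38,26) + gcd(27,42) + gcd(49,15) + gcd(19,55) + gcd(0,26) + gcd(19,2) = 2+3+1+1+26+1 = 34.

34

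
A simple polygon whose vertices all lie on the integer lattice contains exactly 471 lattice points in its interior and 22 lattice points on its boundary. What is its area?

481

By Pick's theorem, A = I + B/2 − 1 = 471 + 22/2 − 1 = 481.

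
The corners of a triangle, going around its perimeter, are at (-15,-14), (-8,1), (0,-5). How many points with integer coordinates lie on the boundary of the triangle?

Summing gcd(|Δx|,|Δy|) over the edges gives the boundary count: gcd(7,15) + gcd(8,6) + gcd(15,9) = 1+2+3 = 6.

6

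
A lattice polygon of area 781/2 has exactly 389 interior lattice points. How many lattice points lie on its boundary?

5

Pick's theorem gives A = I + B/2 − 1, so B = 2(A − I + 1) = 2(781/2 − 389 + 1) = 5.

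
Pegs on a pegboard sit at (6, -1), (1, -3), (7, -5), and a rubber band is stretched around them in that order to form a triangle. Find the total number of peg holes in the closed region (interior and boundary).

Using the shoelace formula, 2A = |(6·(-3) − 1·(-1)) + (1·(-5) − 7·(-3)) + (7·(-1) − 6·(-5))| = 22, so the area is 11.
The number of boundary lattice points is Σ gcd(|Δx|,|Δy|) = gcd(5,2) + gcd(6,2) + gcd(1,4) = 1+2+1 = 4.
Pick's theorem gives I = A − B/2 + 1 = 11 − 4/2 + 1 = 10, so the closed region contains I + B = 10 + 4 = 14 lattice points.

14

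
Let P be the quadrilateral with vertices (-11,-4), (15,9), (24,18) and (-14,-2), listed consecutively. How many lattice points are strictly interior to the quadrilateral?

Using the shoelace formula, 2A = |[(-11)·9 − 15·(-4)] + [15·18 − 24·9] + [24·(-2) − (-14)·18] + [(-14)·(-4) − (-11)·(-2)]| = 253, so the area is 126.5.
Summing gcd(|Δx|,|Δy|) over the edges gives the boundary count: gcd(26,13) + gcd(9,9) + gcd(38,20) + gcd(3,2) = 13+9+2+1 = 25.
By Pick's theorem A = I + B/2 − 1, so I = 126.5 − 25/2 + 1 = 115.

115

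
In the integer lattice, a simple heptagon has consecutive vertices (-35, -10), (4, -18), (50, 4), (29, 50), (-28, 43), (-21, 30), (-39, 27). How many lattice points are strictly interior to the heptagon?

By the shoelace formula, twice the signed area is |((-35)·(-18) − 4·(-10)) + (4·4 − 50·(-18)) + (50·50 − 29·4) + (29·43 − (-28)·50) + ((-28)·30 − (-21)·43) + ((-21)·27 − (-39)·30) + ((-39)·(-10) − (-35)·27)| = 8618, so the area is 4309.
Along each edge there are gcd(|Δx|,|Δy|)+1 lattice points, so counting each shared vertex once the boundary has gcd(39,8) + gcd(46,22) + gcd(21,46) + gcd(57,7) + gcd(7,13) + gcd(18,3) + gcd(4,37) = 1+2+1+1+1+3+1 = 10.
By Pick's theorem A = I + B/2 − 1, so I = 4309 − 10/2 + 1 = 4305.

4305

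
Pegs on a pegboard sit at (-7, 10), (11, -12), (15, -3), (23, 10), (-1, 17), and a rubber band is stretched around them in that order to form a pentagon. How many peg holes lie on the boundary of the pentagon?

6

Along each edge there are gcd(|Δx|,|Δy|)+1 lattice points, so counting each shared vertex once the boundary has gcd(18,22) + gcd(4,9) + gcd(8,13) + gcd(24,7) + gcd(6,7) = 2+1+1+1+1 = 6.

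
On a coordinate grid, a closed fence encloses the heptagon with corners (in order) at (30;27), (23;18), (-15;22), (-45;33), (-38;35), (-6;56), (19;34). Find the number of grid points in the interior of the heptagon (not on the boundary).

By the shoelace formula, twice the signed area is |(30·18 − 23·27) + (23·22 − (-15)·18) + ((-15)·33 − (-45)·22) + ((-45)·35 − (-38)·33) + ((-38)·56 − (-6)·35) + ((-6)·34 − 19·56) + (19·27 − 30·34)| = 2824, so the area is 1412.
Summing gcd(|Δx|,|Δy|) over the edges gives the boundary count: gcd(7,9) + gcd(38,4) + gcd(30,11) + gcd(7,2) + gcd(32,21) + gcd(25,22) + gcd(11,7) = 1+2+1+1+1+1+1 = 8.
By Pick's theorem A = I + B/2 − 1, so I = 1412 − 8/2 + 1 = 1409.

1409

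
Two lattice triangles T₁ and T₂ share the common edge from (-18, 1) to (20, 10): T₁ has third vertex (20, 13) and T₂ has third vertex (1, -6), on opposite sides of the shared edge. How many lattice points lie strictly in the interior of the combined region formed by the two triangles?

The union is the simple quadrilateral with vertices (-18, 1), (20, 13), (20, 10), (1, -6) in order.
The shoelace formula gives twice the area as |[(-18)·13 − 20·1] + [20·10 − 20·13] + [20·(-6) − 1·10] + [1·1 − (-18)·(-6)]| = 551, so the area is 275.5.
The number of boundary lattice points is Σ gcd(|Δx|,|Δy|) = gcd(38,12) + gcd(0,3) + gcd(19,16) + gcd(19,7) = 2+3+1+1 = 7.
By Pick's theorem I = A − B/2 + 1 = 275.5 − 7/2 + 1 = 273.

273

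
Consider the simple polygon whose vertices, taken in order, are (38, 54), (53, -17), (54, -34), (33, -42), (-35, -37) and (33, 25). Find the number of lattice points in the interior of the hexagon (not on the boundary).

The shoelace formula gives twice the area as |[38·(-17) − 53·54] + [53·(-34) − 54·(-17)] + [54·(-42) − 33·(-34)] + [33·(-37) − (-35)·(-42)] + [(-35)·25 − 33·(-37)] + [33·54 − 38·25]| = 7051, so the area is 7051/2.
Summing gcd(|Δx|,|Δy|) over the edges gives the boundary count: gcd(15,71) + gcd(1,17) + gcd(21,8) + gcd(68,5) + gcd(68,62) + gcd(5,29) = 1+1+1+1+2+1 = 7.
By Pick's theorem A = I + B/2 − 1, so I = 7051/2 − 7/2 + 1 = 3523.

3523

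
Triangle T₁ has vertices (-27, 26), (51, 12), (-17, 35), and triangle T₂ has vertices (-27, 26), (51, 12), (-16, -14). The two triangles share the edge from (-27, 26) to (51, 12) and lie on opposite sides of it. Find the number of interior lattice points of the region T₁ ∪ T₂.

The union is the simple quadrilateral with vertices (-27, 26), (-17, 35), (51, 12), (-16, -14) in order.
Using the shoelace formula, 2A = |((-27)·35 − (-17)·26) + ((-17)·12 − 51·35) + (51·(-14) − (-16)·12) + ((-16)·26 − (-27)·(-14))| = 3808, so the area is 1904.
Along each edge there are gcd(|Δx|,|Δy|)+1 lattice points, so counting each shared vertex once the boundary has gcd(10,9) + gcd(68,23) + gcd(67,26) + gcd(11,40) = 1+1+1+1 = 4.
By Pick's theorem I = A − B/2 + 1 = 1904 − 4/2 + 1 = 1903.

1903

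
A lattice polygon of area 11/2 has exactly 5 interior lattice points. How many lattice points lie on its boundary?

3

Pick's theorem gives A = I + B/2 − 1, so B = 2(A − I + 1) = 2(11/2 − 5 + 1) = 3.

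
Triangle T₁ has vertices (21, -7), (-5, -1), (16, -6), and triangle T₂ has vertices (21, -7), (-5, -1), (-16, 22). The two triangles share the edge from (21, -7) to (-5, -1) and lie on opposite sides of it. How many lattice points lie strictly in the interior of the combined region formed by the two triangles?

267

The union is the simple quadrilateral with vertices (21, -7), (16, -6), (-5, -1), (-16, 22) in order.
The shoelace formula gives twice the area as |[21·(-6) − 16·(-7)] + [16·(-1) − (-5)·(-6)] + [(-5)·22 − (-16)·(-1)] + [(-16)·(-7) − 21·22]| = 536, so the area is 268.
Summing gcd(|Δx|,|Δy|) over the edges gives the boundary count: gcd(5,1) + gcd(21,5) + gcd(11,23) + gcd(37,29) = 1+1+1+1 = 4.
By Pick's theorem I = A − B/2 + 1 = 268 − 4/2 + 1 = 267.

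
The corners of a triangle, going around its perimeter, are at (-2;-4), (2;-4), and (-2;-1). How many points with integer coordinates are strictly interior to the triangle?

Using the shoelace formula, 2A = |[(-2)·(-4) − 2·(-4)] + [2·(-1) − (-2)·(-4)] + [(-2)·(-4) − (-2)·(-1)]| = 12, so the area is 6.
Along each edge there are gcd(|Δx|,|Δy|)+1 lattice points, so counting each shared vertex once the boundary has gcd(4,0) + gcd(4,3) + gcd(0,3) = 4+1+3 = 8.
By Pick's theorem A = I + B/2 − 1, so I = 6 − 8/2 + 1 = 3.

3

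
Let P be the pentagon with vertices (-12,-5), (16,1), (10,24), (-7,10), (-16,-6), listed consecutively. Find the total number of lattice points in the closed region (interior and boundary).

Using the shoelace formula, 2A = |((-12)·1 − 16·(-5)) + (16·24 − 10·1) + (10·10 − (-7)·24) + ((-7)·(-6) − (-16)·10) + ((-16)·(-5) − (-12)·(-6))| = 920, so the area is 460.
The number of boundary lattice points is Σ gcd(|Δx|,|Δy|) = gcd(28,6) + gcd(6,23) + gcd(17,14) + gcd(9,16) + gcd(4,1) = 2+1+1+1+1 = 6.
Pick's theorem gives I = A − B/2 + 1 = 460 − 6/2 + 1 = 458, so the closed region contains I + B = 458 + 6 = 464 lattice points.

464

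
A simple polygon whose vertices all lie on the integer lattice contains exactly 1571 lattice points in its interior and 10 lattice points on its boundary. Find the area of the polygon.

By Pick's theorem, A = I + B/2 − 1 = 1571 + 10/2 − 1 = 1575.

1575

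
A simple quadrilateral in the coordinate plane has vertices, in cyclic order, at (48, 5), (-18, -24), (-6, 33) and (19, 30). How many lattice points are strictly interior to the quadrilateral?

Using the shoelace formula, 2A = |(48·(-24) − (-18)·5) + ((-18)·33 − (-6)·(-24)) + ((-6)·30 − 19·33) + (19·5 − 48·30)| = 3952, so the area is 1976.
Summing gcd(|Δx|,|Δy|) over the edges gives the boundary count: gcd(66,29) + gcd(12,57) + gcd(25,3) + gcd(29,25) = 1+3+1+1 = 6.
By Pick's theorem A = I + B/2 − 1, so I = 1976 − 6/2 + 1 = 1974.

1974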